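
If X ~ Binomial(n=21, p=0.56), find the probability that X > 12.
0.376006

We have X ~ Binomial(n=21, p=0.56).

P(X > 12) = 1 - P(X ≤ 12)
                = 1 - F(12)
                = 1 - 0.623994
                = 0.376006

So there's approximately a 37.6% chance that X exceeds 12.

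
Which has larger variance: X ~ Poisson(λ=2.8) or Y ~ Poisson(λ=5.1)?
Y has larger variance (5.1000 > 2.8000)

Compute the variance for each distribution:

X ~ Poisson(λ=2.8):
Var(X) = 2.8000

Y ~ Poisson(λ=5.1):
Var(Y) = 5.1000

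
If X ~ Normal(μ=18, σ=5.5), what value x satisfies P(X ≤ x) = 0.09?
10.6258

We have X ~ Normal(μ=18, σ=5.5).

We want to find x such that P(X ≤ x) = 0.09.

This is the 9th percentile, which means 9% of values fall below this point.

Using the inverse CDF (quantile function):
x = F⁻¹(0.09) = 10.6258

Verification: P(X ≤ 10.6258) = 0.09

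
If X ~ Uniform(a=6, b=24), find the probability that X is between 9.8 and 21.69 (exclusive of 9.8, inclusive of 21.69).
0.660556

We have X ~ Uniform(a=6, b=24).

To find P(9.8 < X ≤ 21.69), we use:
P(9.8 < X ≤ 21.69) = P(X ≤ 21.69) - P(X ≤ 9.8)
                 = F(21.69) - F(9.8)
                 = 0.871667 - 0.211111
                 = 0.660556

So there's approximately a 66.1% chance that X falls in this range.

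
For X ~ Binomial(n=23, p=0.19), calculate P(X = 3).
0.179548

We have X ~ Binomial(n=23, p=0.19).

For a Binomial distribution, the PMF gives us the probability of each outcome.

Using the PMF formula:
P(X = 3) = 0.179548

Rounded to 4 decimal places: 0.1795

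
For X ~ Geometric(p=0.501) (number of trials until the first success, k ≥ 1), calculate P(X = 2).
0.249999

We have X ~ Geometric(p=0.501) (number of trials until the first success, k ≥ 1).

For a Geometric distribution, the PMF gives us the probability of each outcome.

Using the PMF formula:
P(X = 2) = 0.249999

Rounded to 4 decimal places: 0.2500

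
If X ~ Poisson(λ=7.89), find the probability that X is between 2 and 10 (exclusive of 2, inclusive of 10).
0.811668

We have X ~ Poisson(λ=7.89).

To find P(2 < X ≤ 10), we use:
P(2 < X ≤ 10) = P(X ≤ 10) - P(X ≤ 2)
                 = F(10) - F(2)
                 = 0.826652 - 0.014985
                 = 0.811668

So there's approximately a 81.2% chance that X falls in this range.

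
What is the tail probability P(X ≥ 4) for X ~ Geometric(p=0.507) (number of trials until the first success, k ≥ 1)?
0.119823

We have X ~ Geometric(p=0.507) (number of trials until the first success, k ≥ 1).

For discrete distributions, P(X ≥ 4) = 1 - P(X ≤ 3).

P(X ≤ 3) = 0.880177
P(X ≥ 4) = 1 - 0.880177 = 0.119823

So there's approximately a 12.0% chance that X is at least 4.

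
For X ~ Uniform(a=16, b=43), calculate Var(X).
60.7500

We have X ~ Uniform(a=16, b=43).

For a Uniform distribution with a=16, b=43:
Var(X) = 60.7500

The variance measures the spread of the distribution around the mean.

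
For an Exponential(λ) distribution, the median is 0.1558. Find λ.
λ = 4.4490

For X ~ Exponential(λ), the CDF is F(x) = 1 - e^(-λx).
The median m satisfies F(m) = 0.5:
1 - e^(-λm) = 0.5
e^(-λm) = 0.5
λm = ln(2)
m = ln(2) / λ

Given m = 0.1558:
λ = ln(2) / 0.1558 = 0.693147 / 0.1558 = 4.4490

Verification: ln(2) / 4.4490 = 0.1558 ✓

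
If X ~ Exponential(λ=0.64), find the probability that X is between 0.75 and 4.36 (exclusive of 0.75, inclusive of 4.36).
0.557387

We have X ~ Exponential(λ=0.64).

To find P(0.75 < X ≤ 4.36), we use:
P(0.75 < X ≤ 4.36) = P(X ≤ 4.36) - P(X ≤ 0.75)
                 = F(4.36) - F(0.75)
                 = 0.938603 - 0.381217
                 = 0.557387

So there's approximately a 55.7% chance that X falls in this range.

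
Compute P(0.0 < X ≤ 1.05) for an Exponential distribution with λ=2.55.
0.931265

We have X ~ Exponential(λ=2.55).

To find P(0.0 < X ≤ 1.05), we use:
P(0.0 < X ≤ 1.05) = P(X ≤ 1.05) - P(X ≤ 0.0)
                 = F(1.05) - F(0.0)
                 = 0.931265 - 0.000000
                 = 0.931265

So there's approximately a 93.1% chance that X falls in this range.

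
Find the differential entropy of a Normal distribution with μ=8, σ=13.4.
4.0142 nats

We have X ~ Normal(μ=8, σ=13.4).

The differential entropy measures the uncertainty or information content of the distribution.

For a Normal distribution with μ=8, σ=13.4:
h(X) = 4.0142 nats

(In bits, this would be 5.7913 bits.)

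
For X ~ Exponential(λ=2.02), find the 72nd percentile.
0.6302

We have X ~ Exponential(λ=2.02).

We want to find x such that P(X ≤ x) = 0.72.

This is the 72nd percentile, which means 72% of values fall below this point.

Using the inverse CDF (quantile function):
x = F⁻¹(0.72) = 0.6302

Verification: P(X ≤ 0.6302) = 0.72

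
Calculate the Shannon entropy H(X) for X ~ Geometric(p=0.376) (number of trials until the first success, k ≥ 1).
1.7608 nats

We have X ~ Geometric(p=0.376) (number of trials until the first success, k ≥ 1).

The Shannon entropy measures the uncertainty or information content of the distribution.

For a Geometric distribution with p=0.376 (number of trials until the first success, k ≥ 1):
H(X) = 1.7608 nats

(In bits, this would be 2.5403 bits.)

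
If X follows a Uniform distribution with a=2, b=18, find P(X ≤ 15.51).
0.844375

We have X ~ Uniform(a=2, b=18).

The CDF gives us P(X ≤ k).

Using the CDF:
P(X ≤ 15.51) = 0.844375

This means there's approximately a 84.4% chance that X is at most 15.51.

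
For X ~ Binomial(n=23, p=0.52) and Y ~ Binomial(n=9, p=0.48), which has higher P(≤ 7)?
Y has higher probability (P(Y ≤ 7) = 0.9855 > P(X ≤ 7) = 0.0306)

Compute P(≤ 7) for each distribution:

X ~ Binomial(n=23, p=0.52):
P(X ≤ 7) = 0.0306

Y ~ Binomial(n=9, p=0.48):
P(Y ≤ 7) = 0.9855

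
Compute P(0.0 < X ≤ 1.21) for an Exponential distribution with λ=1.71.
0.873701

We have X ~ Exponential(λ=1.71).

To find P(0.0 < X ≤ 1.21), we use:
P(0.0 < X ≤ 1.21) = P(X ≤ 1.21) - P(X ≤ 0.0)
                 = F(1.21) - F(0.0)
                 = 0.873701 - 0.000000
                 = 0.873701

So there's approximately a 87.4% chance that X falls in this range.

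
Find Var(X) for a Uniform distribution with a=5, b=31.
56.3333

We have X ~ Uniform(a=5, b=31).

For a Uniform distribution with a=5, b=31:
Var(X) = 56.3333

The variance measures the spread of the distribution around the mean.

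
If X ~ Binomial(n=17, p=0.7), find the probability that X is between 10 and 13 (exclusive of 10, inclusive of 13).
0.573308

We have X ~ Binomial(n=17, p=0.7).

To find P(10 < X ≤ 13), we use:
P(10 < X ≤ 13) = P(X ≤ 13) - P(X ≤ 10)
                 = F(13) - F(10)
                 = 0.798093 - 0.224785
                 = 0.573308

So there's approximately a 57.3% chance that X falls in this range.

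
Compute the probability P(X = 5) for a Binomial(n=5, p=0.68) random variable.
0.145393

We have X ~ Binomial(n=5, p=0.68).

For a Binomial distribution, the PMF gives us the probability of each outcome.

Using the PMF formula:
P(X = 5) = 0.145393

Rounded to 4 decimal places: 0.1454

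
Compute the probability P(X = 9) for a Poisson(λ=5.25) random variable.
0.043815

We have X ~ Poisson(λ=5.25).

For a Poisson distribution, the PMF gives us the probability of each outcome.

Using the PMF formula:
P(X = 9) = 0.043815

Rounded to 4 decimal places: 0.0438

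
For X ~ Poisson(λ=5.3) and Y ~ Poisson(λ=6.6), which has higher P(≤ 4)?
X has higher probability (P(X ≤ 4) = 0.3895 > P(Y ≤ 4) = 0.2127)

Compute P(≤ 4) for each distribution:

X ~ Poisson(λ=5.3):
P(X ≤ 4) = 0.3895

Y ~ Poisson(λ=6.6):
P(Y ≤ 4) = 0.2127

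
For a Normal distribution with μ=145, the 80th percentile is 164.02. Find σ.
σ = 22.5992

For X ~ Normal(μ, σ), the p-th percentile satisfies x = μ + z_p × σ,
where z_p = Φ⁻¹(p) is the standard normal quantile.

Step 1: z_{0.8} = Φ⁻¹(0.8) = 0.8416

Step 2: Solve for σ:
164.02 = 145 + 0.8416 × σ
σ = (164.02 - 145) / 0.8416
σ = 19.02 / 0.8416
σ = 22.5992

Verification: μ + z × σ = 145 + 0.8416 × 22.5992 = 164.02 ✓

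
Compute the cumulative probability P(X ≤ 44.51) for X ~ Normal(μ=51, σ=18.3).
0.361428

We have X ~ Normal(μ=51, σ=18.3).

The CDF gives us P(X ≤ k).

Using the CDF:
P(X ≤ 44.51) = 0.361428

This means there's approximately a 36.1% chance that X is at most 44.51.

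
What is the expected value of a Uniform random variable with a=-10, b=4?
-3.0000

We have X ~ Uniform(a=-10, b=4).

For a Uniform distribution with a=-10, b=4:
E[X] = -3.0000

This is the expected (average) value of X.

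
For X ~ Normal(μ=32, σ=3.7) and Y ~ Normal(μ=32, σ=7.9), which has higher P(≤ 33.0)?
X has higher probability (P(X ≤ 33.0) = 0.6065 > P(Y ≤ 33.0) = 0.5504)

Compute P(≤ 33.0) for each distribution:

X ~ Normal(μ=32, σ=3.7):
P(X ≤ 33.0) = 0.6065

Y ~ Normal(μ=32, σ=7.9):
P(Y ≤ 33.0) = 0.5504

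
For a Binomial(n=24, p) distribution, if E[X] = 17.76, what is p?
p = 0.74

For a Binomial(n, p) distribution:
E[X] = n × p

Given n = 24 and E[X] = 17.76:
17.76 = 24 × p
p = 17.76 / 24 = 0.74

Verification: Binomial(24, 0.74) has E[X] = 17.76 ✓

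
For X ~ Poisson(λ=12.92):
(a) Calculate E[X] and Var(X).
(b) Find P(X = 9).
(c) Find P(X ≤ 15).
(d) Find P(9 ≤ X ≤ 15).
(a) E[X] = 12.9200, Var(X) = 12.9200
(b) P(X = 9) = 0.067688
(c) P(X ≤ 15) = 0.770641
(d) P(9 ≤ X ≤ 15) = 0.667168

We have X ~ Poisson(λ=12.92).

(a) Moments:
E[X] = 12.9200
Var(X) = 12.9200
σ = √Var(X) = 3.5944

(b) Point probability using PMF:
P(X = 9) = 0.067688

(c) Cumulative probability using CDF:
P(X ≤ 15) = F(15) = 0.770641

(d) Range probability:
P(9 ≤ X ≤ 15) = P(X ≤ 15) - P(X ≤ 8)
                   = F(15) - F(8)
                   = 0.770641 - 0.103473
                   = 0.667168

This means approximately 66.7% of outcomes fall in the interval [9, 15].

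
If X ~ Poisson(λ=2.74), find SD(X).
1.6553

We have X ~ Poisson(λ=2.74).

For a Poisson distribution with λ=2.74:
σ = √Var(X) = 1.6553

The standard deviation is the square root of the variance.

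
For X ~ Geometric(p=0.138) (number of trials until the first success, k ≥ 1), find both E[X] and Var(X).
E[X] = 7.2464, Var(X) = 45.2636

We have X ~ Geometric(p=0.138) (number of trials until the first success, k ≥ 1).

For a Geometric distribution with p=0.138 (number of trials until the first success, k ≥ 1):

Expected value:
E[X] = 7.2464

Variance:
Var(X) = 45.2636

Standard deviation:
σ = √Var(X) = 6.7278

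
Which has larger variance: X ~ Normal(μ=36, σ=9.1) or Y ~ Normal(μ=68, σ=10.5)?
Y has larger variance (110.2500 > 82.8100)

Compute the variance for each distribution:

X ~ Normal(μ=36, σ=9.1):
Var(X) = 82.8100

Y ~ Normal(μ=68, σ=10.5):
Var(Y) = 110.2500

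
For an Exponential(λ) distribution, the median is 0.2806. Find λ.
λ = 2.4702

For X ~ Exponential(λ), the CDF is F(x) = 1 - e^(-λx).
The median m satisfies F(m) = 0.5:
1 - e^(-λm) = 0.5
e^(-λm) = 0.5
λm = ln(2)
m = ln(2) / λ

Given m = 0.2806:
λ = ln(2) / 0.2806 = 0.693147 / 0.2806 = 2.4702

Verification: ln(2) / 2.4702 = 0.2806 ✓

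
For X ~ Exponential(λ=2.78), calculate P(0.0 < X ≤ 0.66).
0.840355

We have X ~ Exponential(λ=2.78).

To find P(0.0 < X ≤ 0.66), we use:
P(0.0 < X ≤ 0.66) = P(X ≤ 0.66) - P(X ≤ 0.0)
                 = F(0.66) - F(0.0)
                 = 0.840355 - 0.000000
                 = 0.840355

So there's approximately a 84.0% chance that X falls in this range.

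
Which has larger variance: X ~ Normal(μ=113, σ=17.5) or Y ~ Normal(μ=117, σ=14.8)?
X has larger variance (306.2500 > 219.0400)

Compute the variance for each distribution:

X ~ Normal(μ=113, σ=17.5):
Var(X) = 306.2500

Y ~ Normal(μ=117, σ=14.8):
Var(Y) = 219.0400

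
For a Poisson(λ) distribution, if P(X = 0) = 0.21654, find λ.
λ = 1.5300

For a Poisson(λ) distribution, the PMF at 0 is:
P(X = 0) = λ^0 e^(-λ) / 0! = e^(-λ)

Given P(X = 0) = 0.21654:
e^(-λ) = 0.21654
-λ = ln(0.21654)
λ = -ln(0.21654) = 1.5300

Verification: e^(-1.5300) = 0.21654 ✓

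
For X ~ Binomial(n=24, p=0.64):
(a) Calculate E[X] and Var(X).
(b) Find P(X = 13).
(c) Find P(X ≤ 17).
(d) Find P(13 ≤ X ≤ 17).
(a) E[X] = 15.3600, Var(X) = 5.5296
(b) P(X = 13) = 0.099297
(c) P(X ≤ 17) = 0.817515
(d) P(13 ≤ X ≤ 17) = 0.704296

We have X ~ Binomial(n=24, p=0.64).

(a) Moments:
E[X] = 15.3600
Var(X) = 5.5296
σ = √Var(X) = 2.3515

(b) Point probability using PMF:
P(X = 13) = 0.099297

(c) Cumulative probability using CDF:
P(X ≤ 17) = F(17) = 0.817515

(d) Range probability:
P(13 ≤ X ≤ 17) = P(X ≤ 17) - P(X ≤ 12)
                   = F(17) - F(12)
                   = 0.817515 - 0.113219
                   = 0.704296

This means approximately 70.4% of outcomes fall in the interval [13, 17].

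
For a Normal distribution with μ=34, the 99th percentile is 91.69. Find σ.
σ = 24.7985

For X ~ Normal(μ, σ), the p-th percentile satisfies x = μ + z_p × σ,
where z_p = Φ⁻¹(p) is the standard normal quantile.

Step 1: z_{0.99} = Φ⁻¹(0.99) = 2.3263

Step 2: Solve for σ:
91.69 = 34 + 2.3263 × σ
σ = (91.69 - 34) / 2.3263
σ = 57.69 / 2.3263
σ = 24.7985

Verification: μ + z × σ = 34 + 2.3263 × 24.7985 = 91.69 ✓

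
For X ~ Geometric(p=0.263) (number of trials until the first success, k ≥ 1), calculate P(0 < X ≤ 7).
0.881894

We have X ~ Geometric(p=0.263) (number of trials until the first success, k ≥ 1).

To find P(0 < X ≤ 7), we use:
P(0 < X ≤ 7) = P(X ≤ 7) - P(X ≤ 0)
                 = F(7) - F(0)
                 = 0.881894 - 0.000000
                 = 0.881894

So there's approximately a 88.2% chance that X falls in this range.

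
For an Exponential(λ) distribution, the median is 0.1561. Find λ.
λ = 4.4404

For X ~ Exponential(λ), the CDF is F(x) = 1 - e^(-λx).
The median m satisfies F(m) = 0.5:
1 - e^(-λm) = 0.5
e^(-λm) = 0.5
λm = ln(2)
m = ln(2) / λ

Given m = 0.1561:
λ = ln(2) / 0.1561 = 0.693147 / 0.1561 = 4.4404

Verification: ln(2) / 4.4404 = 0.1561 ✓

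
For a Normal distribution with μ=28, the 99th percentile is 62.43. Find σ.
σ = 14.8000

For X ~ Normal(μ, σ), the p-th percentile satisfies x = μ + z_p × σ,
where z_p = Φ⁻¹(p) is the standard normal quantile.

Step 1: z_{0.99} = Φ⁻¹(0.99) = 2.3263

Step 2: Solve for σ:
62.43 = 28 + 2.3263 × σ
σ = (62.43 - 28) / 2.3263
σ = 34.43 / 2.3263
σ = 14.8000

Verification: μ + z × σ = 28 + 2.3263 × 14.8000 = 62.43 ✓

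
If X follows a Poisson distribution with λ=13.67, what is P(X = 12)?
0.102820

We have X ~ Poisson(λ=13.67).

For a Poisson distribution, the PMF gives us the probability of each outcome.

Using the PMF formula:
P(X = 12) = 0.102820

Rounded to 4 decimal places: 0.1028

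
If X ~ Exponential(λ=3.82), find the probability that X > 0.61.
0.097276

We have X ~ Exponential(λ=3.82).

P(X > 0.61) = 1 - P(X ≤ 0.61)
                = 1 - F(0.61)
                = 1 - 0.902724
                = 0.097276

So there's approximately a 9.7% chance that X exceeds 0.61.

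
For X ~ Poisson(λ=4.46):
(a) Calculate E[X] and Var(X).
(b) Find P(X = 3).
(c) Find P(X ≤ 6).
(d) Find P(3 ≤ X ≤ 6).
(a) E[X] = 4.4600, Var(X) = 4.4600
(b) P(X = 3) = 0.170962
(c) P(X ≤ 6) = 0.836141
(d) P(3 ≤ X ≤ 6) = 0.658014

We have X ~ Poisson(λ=4.46).

(a) Moments:
E[X] = 4.4600
Var(X) = 4.4600
σ = √Var(X) = 2.1119

(b) Point probability using PMF:
P(X = 3) = 0.170962

(c) Cumulative probability using CDF:
P(X ≤ 6) = F(6) = 0.836141

(d) Range probability:
P(3 ≤ X ≤ 6) = P(X ≤ 6) - P(X ≤ 2)
                   = F(6) - F(2)
                   = 0.836141 - 0.178127
                   = 0.658014

This means approximately 65.8% of outcomes fall in the interval [3, 6].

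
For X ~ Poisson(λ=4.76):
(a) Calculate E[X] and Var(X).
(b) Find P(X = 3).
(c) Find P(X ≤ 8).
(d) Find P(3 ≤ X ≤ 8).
(a) E[X] = 4.7600, Var(X) = 4.7600
(b) P(X = 3) = 0.153967
(c) P(X ≤ 8) = 0.946453
(d) P(3 ≤ X ≤ 8) = 0.800077

We have X ~ Poisson(λ=4.76).

(a) Moments:
E[X] = 4.7600
Var(X) = 4.7600
σ = √Var(X) = 2.1817

(b) Point probability using PMF:
P(X = 3) = 0.153967

(c) Cumulative probability using CDF:
P(X ≤ 8) = F(8) = 0.946453

(d) Range probability:
P(3 ≤ X ≤ 8) = P(X ≤ 8) - P(X ≤ 2)
                   = F(8) - F(2)
                   = 0.946453 - 0.146376
                   = 0.800077

This means approximately 80.0% of outcomes fall in the interval [3, 8].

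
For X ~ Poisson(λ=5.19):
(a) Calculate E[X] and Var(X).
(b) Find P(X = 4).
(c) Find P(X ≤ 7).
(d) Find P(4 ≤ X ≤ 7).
(a) E[X] = 5.1900, Var(X) = 5.1900
(b) P(X = 4) = 0.168450
(c) P(X ≤ 7) = 0.846045
(d) P(4 ≤ X ≤ 7) = 0.606684

We have X ~ Poisson(λ=5.19).

(a) Moments:
E[X] = 5.1900
Var(X) = 5.1900
σ = √Var(X) = 2.2782

(b) Point probability using PMF:
P(X = 4) = 0.168450

(c) Cumulative probability using CDF:
P(X ≤ 7) = F(7) = 0.846045

(d) Range probability:
P(4 ≤ X ≤ 7) = P(X ≤ 7) - P(X ≤ 3)
                   = F(7) - F(3)
                   = 0.846045 - 0.239361
                   = 0.606684

This means approximately 60.7% of outcomes fall in the interval [4, 7].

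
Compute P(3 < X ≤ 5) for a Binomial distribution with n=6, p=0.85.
0.575512

We have X ~ Binomial(n=6, p=0.85).

To find P(3 < X ≤ 5), we use:
P(3 < X ≤ 5) = P(X ≤ 5) - P(X ≤ 3)
                 = F(5) - F(3)
                 = 0.622850 - 0.047339
                 = 0.575512

So there's approximately a 57.6% chance that X falls in this range.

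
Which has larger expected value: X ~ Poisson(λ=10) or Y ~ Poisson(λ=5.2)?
X has larger mean (10.0000 > 5.2000)

Compute the expected value for each distribution:

X ~ Poisson(λ=10):
E[X] = 10.0000

Y ~ Poisson(λ=5.2):
E[Y] = 5.2000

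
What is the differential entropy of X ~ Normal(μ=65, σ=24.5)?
4.6176 nats

We have X ~ Normal(μ=65, σ=24.5).

The differential entropy measures the uncertainty or information content of the distribution.

For a Normal distribution with μ=65, σ=24.5:
h(X) = 4.6176 nats

(In bits, this would be 6.6618 bits.)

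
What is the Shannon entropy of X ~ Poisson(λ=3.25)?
1.9751 nats

We have X ~ Poisson(λ=3.25).

The Shannon entropy measures the uncertainty or information content of the distribution.

For a Poisson distribution with λ=3.25:
H(X) = 1.9751 nats

(In bits, this would be 2.8495 bits.)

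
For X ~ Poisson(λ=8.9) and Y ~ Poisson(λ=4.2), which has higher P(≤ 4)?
Y has higher probability (P(Y ≤ 4) = 0.5898 > P(X ≤ 4) = 0.0584)

Compute P(≤ 4) for each distribution:

X ~ Poisson(λ=8.9):
P(X ≤ 4) = 0.0584

Y ~ Poisson(λ=4.2):
P(Y ≤ 4) = 0.5898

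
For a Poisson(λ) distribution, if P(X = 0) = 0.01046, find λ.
λ = 4.5602

For a Poisson(λ) distribution, the PMF at 0 is:
P(X = 0) = λ^0 e^(-λ) / 0! = e^(-λ)

Given P(X = 0) = 0.01046:
e^(-λ) = 0.01046
-λ = ln(0.01046)
λ = -ln(0.01046) = 4.5602

Verification: e^(-4.5602) = 0.01046 ✓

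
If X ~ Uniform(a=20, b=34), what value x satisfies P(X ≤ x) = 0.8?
31.2000

We have X ~ Uniform(a=20, b=34).

We want to find x such that P(X ≤ x) = 0.8.

This is the 80th percentile, which means 80% of values fall below this point.

Using the inverse CDF (quantile function):
x = F⁻¹(0.8) = 31.2000

Verification: P(X ≤ 31.2000) = 0.8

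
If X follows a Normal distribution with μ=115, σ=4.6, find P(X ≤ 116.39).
0.618740

We have X ~ Normal(μ=115, σ=4.6).

The CDF gives us P(X ≤ k).

Using the CDF:
P(X ≤ 116.39) = 0.618740

This means there's approximately a 61.9% chance that X is at most 116.39.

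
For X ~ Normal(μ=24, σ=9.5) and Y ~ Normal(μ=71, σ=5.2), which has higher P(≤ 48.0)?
X has higher probability (P(X ≤ 48.0) = 0.9942 > P(Y ≤ 48.0) = 0.0000)

Compute P(≤ 48.0) for each distribution:

X ~ Normal(μ=24, σ=9.5):
P(X ≤ 48.0) = 0.9942

Y ~ Normal(μ=71, σ=5.2):
P(Y ≤ 48.0) = 0.0000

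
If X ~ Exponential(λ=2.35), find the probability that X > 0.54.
0.281113

We have X ~ Exponential(λ=2.35).

P(X > 0.54) = 1 - P(X ≤ 0.54)
                = 1 - F(0.54)
                = 1 - 0.718887
                = 0.281113

So there's approximately a 28.1% chance that X exceeds 0.54.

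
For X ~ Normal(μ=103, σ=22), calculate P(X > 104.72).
0.468842

We have X ~ Normal(μ=103, σ=22).

P(X > 104.72) = 1 - P(X ≤ 104.72)
                = 1 - F(104.72)
                = 1 - 0.531158
                = 0.468842

So there's approximately a 46.9% chance that X exceeds 104.72.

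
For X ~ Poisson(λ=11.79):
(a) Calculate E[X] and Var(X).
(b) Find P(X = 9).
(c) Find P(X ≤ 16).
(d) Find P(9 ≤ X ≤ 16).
(a) E[X] = 11.7900, Var(X) = 11.7900
(b) P(X = 9) = 0.091945
(c) P(X ≤ 16) = 0.909712
(d) P(9 ≤ X ≤ 16) = 0.740437

We have X ~ Poisson(λ=11.79).

(a) Moments:
E[X] = 11.7900
Var(X) = 11.7900
σ = √Var(X) = 3.4337

(b) Point probability using PMF:
P(X = 9) = 0.091945

(c) Cumulative probability using CDF:
P(X ≤ 16) = F(16) = 0.909712

(d) Range probability:
P(9 ≤ X ≤ 16) = P(X ≤ 16) - P(X ≤ 8)
                   = F(16) - F(8)
                   = 0.909712 - 0.169275
                   = 0.740437

This means approximately 74.0% of outcomes fall in the interval [9, 16].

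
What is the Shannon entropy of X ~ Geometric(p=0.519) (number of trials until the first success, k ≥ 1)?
1.3342 nats

We have X ~ Geometric(p=0.519) (number of trials until the first success, k ≥ 1).

The Shannon entropy measures the uncertainty or information content of the distribution.

For a Geometric distribution with p=0.519 (number of trials until the first success, k ≥ 1):
H(X) = 1.3342 nats

(In bits, this would be 1.9248 bits.)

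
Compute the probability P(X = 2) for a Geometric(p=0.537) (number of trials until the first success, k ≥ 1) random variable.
0.248631

We have X ~ Geometric(p=0.537) (number of trials until the first success, k ≥ 1).

For a Geometric distribution, the PMF gives us the probability of each outcome.

Using the PMF formula:
P(X = 2) = 0.248631

Rounded to 4 decimal places: 0.2486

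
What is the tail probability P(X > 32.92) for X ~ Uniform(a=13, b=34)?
0.051429

We have X ~ Uniform(a=13, b=34).

P(X > 32.92) = 1 - P(X ≤ 32.92)
                = 1 - F(32.92)
                = 1 - 0.948571
                = 0.051429

So there's approximately a 5.1% chance that X exceeds 32.92.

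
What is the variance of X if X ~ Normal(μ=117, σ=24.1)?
580.8100

We have X ~ Normal(μ=117, σ=24.1).

For a Normal distribution with μ=117, σ=24.1:
Var(X) = 580.8100

The variance measures the spread of the distribution around the mean.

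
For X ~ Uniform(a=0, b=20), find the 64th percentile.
12.8000

We have X ~ Uniform(a=0, b=20).

We want to find x such that P(X ≤ x) = 0.64.

This is the 64th percentile, which means 64% of values fall below this point.

Using the inverse CDF (quantile function):
x = F⁻¹(0.64) = 12.8000

Verification: P(X ≤ 12.8000) = 0.64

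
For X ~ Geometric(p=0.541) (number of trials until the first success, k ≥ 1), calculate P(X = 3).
0.113978

We have X ~ Geometric(p=0.541) (number of trials until the first success, k ≥ 1).

For a Geometric distribution, the PMF gives us the probability of each outcome.

Using the PMF formula:
P(X = 3) = 0.113978

Rounded to 4 decimal places: 0.1140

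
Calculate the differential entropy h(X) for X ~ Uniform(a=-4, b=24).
3.3322 nats

We have X ~ Uniform(a=-4, b=24).

The differential entropy measures the uncertainty or information content of the distribution.

For a Uniform distribution with a=-4, b=24:
h(X) = 3.3322 nats

(In bits, this would be 4.8074 bits.)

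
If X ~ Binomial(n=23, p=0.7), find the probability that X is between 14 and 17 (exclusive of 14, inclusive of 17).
0.502101

We have X ~ Binomial(n=23, p=0.7).

To find P(14 < X ≤ 17), we use:
P(14 < X ≤ 17) = P(X ≤ 17) - P(X ≤ 14)
                 = F(17) - F(14)
                 = 0.731246 - 0.229145
                 = 0.502101

So there's approximately a 50.2% chance that X falls in this range.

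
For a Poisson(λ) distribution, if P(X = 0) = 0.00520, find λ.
λ = 5.2591

For a Poisson(λ) distribution, the PMF at 0 is:
P(X = 0) = λ^0 e^(-λ) / 0! = e^(-λ)

Given P(X = 0) = 0.00520:
e^(-λ) = 0.00520
-λ = ln(0.00520)
λ = -ln(0.00520) = 5.2591

Verification: e^(-5.2591) = 0.00520 ✓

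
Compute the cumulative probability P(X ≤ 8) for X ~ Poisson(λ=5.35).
0.906651

We have X ~ Poisson(λ=5.35).

The CDF gives us P(X ≤ k).

Using the CDF:
P(X ≤ 8) = 0.906651

This means there's approximately a 90.7% chance that X is at most 8.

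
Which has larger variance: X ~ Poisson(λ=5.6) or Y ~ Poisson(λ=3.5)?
X has larger variance (5.6000 > 3.5000)

Compute the variance for each distribution:

X ~ Poisson(λ=5.6):
Var(X) = 5.6000

Y ~ Poisson(λ=3.5):
Var(Y) = 3.5000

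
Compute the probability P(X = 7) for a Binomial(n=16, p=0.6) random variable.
0.083951

We have X ~ Binomial(n=16, p=0.6).

For a Binomial distribution, the PMF gives us the probability of each outcome.

Using the PMF formula:
P(X = 7) = 0.083951

Rounded to 4 decimal places: 0.0840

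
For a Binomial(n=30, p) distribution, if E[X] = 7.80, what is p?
p = 0.26

For a Binomial(n, p) distribution:
E[X] = n × p

Given n = 30 and E[X] = 7.80:
7.80 = 30 × p
p = 7.80 / 30 = 0.26

Verification: Binomial(30, 0.26) has E[X] = 7.80 ✓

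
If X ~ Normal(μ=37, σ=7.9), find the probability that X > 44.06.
0.185749

We have X ~ Normal(μ=37, σ=7.9).

P(X > 44.06) = 1 - P(X ≤ 44.06)
                = 1 - F(44.06)
                = 1 - 0.814251
                = 0.185749

So there's approximately a 18.6% chance that X exceeds 44.06.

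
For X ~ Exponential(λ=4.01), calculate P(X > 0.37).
0.226797

We have X ~ Exponential(λ=4.01).

P(X > 0.37) = 1 - P(X ≤ 0.37)
                = 1 - F(0.37)
                = 1 - 0.773203
                = 0.226797

So there's approximately a 22.7% chance that X exceeds 0.37.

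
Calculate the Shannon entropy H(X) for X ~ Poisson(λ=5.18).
2.2229 nats

We have X ~ Poisson(λ=5.18).

The Shannon entropy measures the uncertainty or information content of the distribution.

For a Poisson distribution with λ=5.18:
H(X) = 2.2229 nats

(In bits, this would be 3.2069 bits.)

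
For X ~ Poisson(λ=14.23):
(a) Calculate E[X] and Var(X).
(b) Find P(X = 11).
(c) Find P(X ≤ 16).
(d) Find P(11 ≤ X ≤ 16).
(a) E[X] = 14.2300, Var(X) = 14.2300
(b) P(X = 11) = 0.080184
(c) P(X ≤ 16) = 0.735693
(d) P(11 ≤ X ≤ 16) = 0.574760

We have X ~ Poisson(λ=14.23).

(a) Moments:
E[X] = 14.2300
Var(X) = 14.2300
σ = √Var(X) = 3.7723

(b) Point probability using PMF:
P(X = 11) = 0.080184

(c) Cumulative probability using CDF:
P(X ≤ 16) = F(16) = 0.735693

(d) Range probability:
P(11 ≤ X ≤ 16) = P(X ≤ 16) - P(X ≤ 10)
                   = F(16) - F(10)
                   = 0.735693 - 0.160933
                   = 0.574760

This means approximately 57.5% of outcomes fall in the interval [11, 16].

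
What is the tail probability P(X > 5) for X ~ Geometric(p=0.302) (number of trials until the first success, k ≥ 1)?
0.165683

We have X ~ Geometric(p=0.302) (number of trials until the first success, k ≥ 1).

P(X > 5) = 1 - P(X ≤ 5)
                = 1 - F(5)
                = 1 - 0.834317
                = 0.165683

So there's approximately a 16.6% chance that X exceeds 5.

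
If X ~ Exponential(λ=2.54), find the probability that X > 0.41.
0.352960

We have X ~ Exponential(λ=2.54).

P(X > 0.41) = 1 - P(X ≤ 0.41)
                = 1 - F(0.41)
                = 1 - 0.647040
                = 0.352960

So there's approximately a 35.3% chance that X exceeds 0.41.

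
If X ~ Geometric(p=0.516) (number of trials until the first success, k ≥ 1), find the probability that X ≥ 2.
0.484000

We have X ~ Geometric(p=0.516) (number of trials until the first success, k ≥ 1).

For discrete distributions, P(X ≥ 2) = 1 - P(X ≤ 1).

P(X ≤ 1) = 0.516000
P(X ≥ 2) = 1 - 0.516000 = 0.484000

So there's approximately a 48.4% chance that X is at least 2.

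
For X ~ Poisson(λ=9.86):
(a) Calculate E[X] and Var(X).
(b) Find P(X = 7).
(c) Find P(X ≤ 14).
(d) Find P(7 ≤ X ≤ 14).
(a) E[X] = 9.8600, Var(X) = 9.8600
(b) P(X = 7) = 0.093878
(c) P(X ≤ 14) = 0.923629
(d) P(7 ≤ X ≤ 14) = 0.784409

We have X ~ Poisson(λ=9.86).

(a) Moments:
E[X] = 9.8600
Var(X) = 9.8600
σ = √Var(X) = 3.1401

(b) Point probability using PMF:
P(X = 7) = 0.093878

(c) Cumulative probability using CDF:
P(X ≤ 14) = F(14) = 0.923629

(d) Range probability:
P(7 ≤ X ≤ 14) = P(X ≤ 14) - P(X ≤ 6)
                   = F(14) - F(6)
                   = 0.923629 - 0.139219
                   = 0.784409

This means approximately 78.4% of outcomes fall in the interval [7, 14].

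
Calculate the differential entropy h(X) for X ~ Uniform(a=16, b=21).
1.6094 nats

We have X ~ Uniform(a=16, b=21).

The differential entropy measures the uncertainty or information content of the distribution.

For a Uniform distribution with a=16, b=21:
h(X) = 1.6094 nats

(In bits, this would be 2.3219 bits.)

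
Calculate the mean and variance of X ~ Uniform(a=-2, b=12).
E[X] = 5.0000, Var(X) = 16.3333

We have X ~ Uniform(a=-2, b=12).

For a Uniform distribution with a=-2, b=12:

Expected value:
E[X] = 5.0000

Variance:
Var(X) = 16.3333

Standard deviation:
σ = √Var(X) = 4.0415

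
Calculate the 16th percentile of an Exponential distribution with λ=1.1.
0.1585

We have X ~ Exponential(λ=1.1).

We want to find x such that P(X ≤ x) = 0.16.

This is the 16th percentile, which means 16% of values fall below this point.

Using the inverse CDF (quantile function):
x = F⁻¹(0.16) = 0.1585

Verification: P(X ≤ 0.1585) = 0.16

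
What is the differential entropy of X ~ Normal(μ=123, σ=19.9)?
4.4097 nats

We have X ~ Normal(μ=123, σ=19.9).

The differential entropy measures the uncertainty or information content of the distribution.

For a Normal distribution with μ=123, σ=19.9:
h(X) = 4.4097 nats

(In bits, this would be 6.3618 bits.)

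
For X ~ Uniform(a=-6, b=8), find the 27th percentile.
-2.2200

We have X ~ Uniform(a=-6, b=8).

We want to find x such that P(X ≤ x) = 0.27.

This is the 27th percentile, which means 27% of values fall below this point.

Using the inverse CDF (quantile function):
x = F⁻¹(0.27) = -2.2200

Verification: P(X ≤ -2.2200) = 0.27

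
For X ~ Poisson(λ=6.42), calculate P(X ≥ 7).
0.460841

We have X ~ Poisson(λ=6.42).

For discrete distributions, P(X ≥ 7) = 1 - P(X ≤ 6).

P(X ≤ 6) = 0.539159
P(X ≥ 7) = 1 - 0.539159 = 0.460841

So there's approximately a 46.1% chance that X is at least 7.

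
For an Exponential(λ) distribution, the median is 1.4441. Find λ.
λ = 0.4800

For X ~ Exponential(λ), the CDF is F(x) = 1 - e^(-λx).
The median m satisfies F(m) = 0.5:
1 - e^(-λm) = 0.5
e^(-λm) = 0.5
λm = ln(2)
m = ln(2) / λ

Given m = 1.4441:
λ = ln(2) / 1.4441 = 0.693147 / 1.4441 = 0.4800

Verification: ln(2) / 0.4800 = 1.4441 ✓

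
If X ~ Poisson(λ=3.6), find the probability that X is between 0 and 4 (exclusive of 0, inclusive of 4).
0.679115

We have X ~ Poisson(λ=3.6).

To find P(0 < X ≤ 4), we use:
P(0 < X ≤ 4) = P(X ≤ 4) - P(X ≤ 0)
                 = F(4) - F(0)
                 = 0.706438 - 0.027324
                 = 0.679115

So there's approximately a 67.9% chance that X falls in this range.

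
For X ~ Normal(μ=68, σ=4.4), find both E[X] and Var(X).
E[X] = 68.0000, Var(X) = 19.3600

We have X ~ Normal(μ=68, σ=4.4).

For a Normal distribution with μ=68, σ=4.4:

Expected value:
E[X] = 68.0000

Variance:
Var(X) = 19.3600

Standard deviation:
σ = √Var(X) = 4.4000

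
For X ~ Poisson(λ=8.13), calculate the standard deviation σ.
2.8513

We have X ~ Poisson(λ=8.13).

For a Poisson distribution with λ=8.13:
σ = √Var(X) = 2.8513

The standard deviation is the square root of the variance.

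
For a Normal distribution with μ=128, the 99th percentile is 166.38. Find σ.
σ = 16.4980

For X ~ Normal(μ, σ), the p-th percentile satisfies x = μ + z_p × σ,
where z_p = Φ⁻¹(p) is the standard normal quantile.

Step 1: z_{0.99} = Φ⁻¹(0.99) = 2.3263

Step 2: Solve for σ:
166.38 = 128 + 2.3263 × σ
σ = (166.38 - 128) / 2.3263
σ = 38.38 / 2.3263
σ = 16.4980

Verification: μ + z × σ = 128 + 2.3263 × 16.4980 = 166.38 ✓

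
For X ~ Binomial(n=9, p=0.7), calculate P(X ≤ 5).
0.270341

We have X ~ Binomial(n=9, p=0.7).

The CDF gives us P(X ≤ k).

Using the CDF:
P(X ≤ 5) = 0.270341

This means there's approximately a 27.0% chance that X is at most 5.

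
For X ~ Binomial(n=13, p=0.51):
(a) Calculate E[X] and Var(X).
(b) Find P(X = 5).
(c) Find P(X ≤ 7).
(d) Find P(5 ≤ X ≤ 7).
(a) E[X] = 6.6300, Var(X) = 3.2487
(b) P(X = 5) = 0.147570
(c) P(X ≤ 7) = 0.683847
(d) P(5 ≤ X ≤ 7) = 0.565511

We have X ~ Binomial(n=13, p=0.51).

(a) Moments:
E[X] = 6.6300
Var(X) = 3.2487
σ = √Var(X) = 1.8024

(b) Point probability using PMF:
P(X = 5) = 0.147570

(c) Cumulative probability using CDF:
P(X ≤ 7) = F(7) = 0.683847

(d) Range probability:
P(5 ≤ X ≤ 7) = P(X ≤ 7) - P(X ≤ 4)
                   = F(7) - F(4)
                   = 0.683847 - 0.118336
                   = 0.565511

This means approximately 56.6% of outcomes fall in the interval [5, 7].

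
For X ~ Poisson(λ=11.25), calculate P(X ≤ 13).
0.757635

We have X ~ Poisson(λ=11.25).

The CDF gives us P(X ≤ k).

Using the CDF:
P(X ≤ 13) = 0.757635

This means there's approximately a 75.8% chance that X is at most 13.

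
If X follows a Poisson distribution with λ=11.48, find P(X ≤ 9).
0.290763

We have X ~ Poisson(λ=11.48).

The CDF gives us P(X ≤ k).

Using the CDF:
P(X ≤ 9) = 0.290763

This means there's approximately a 29.1% chance that X is at most 9.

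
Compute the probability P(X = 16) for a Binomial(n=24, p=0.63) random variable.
0.159085

We have X ~ Binomial(n=24, p=0.63).

For a Binomial distribution, the PMF gives us the probability of each outcome.

Using the PMF formula:
P(X = 16) = 0.159085

Rounded to 4 decimal places: 0.1591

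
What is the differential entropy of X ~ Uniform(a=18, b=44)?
3.2581 nats

We have X ~ Uniform(a=18, b=44).

The differential entropy measures the uncertainty or information content of the distribution.

For a Uniform distribution with a=18, b=44:
h(X) = 3.2581 nats

(In bits, this would be 4.7004 bits.)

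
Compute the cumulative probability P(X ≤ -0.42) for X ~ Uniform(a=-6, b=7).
0.429231

We have X ~ Uniform(a=-6, b=7).

The CDF gives us P(X ≤ k).

Using the CDF:
P(X ≤ -0.42) = 0.429231

This means there's approximately a 42.9% chance that X is at most -0.42.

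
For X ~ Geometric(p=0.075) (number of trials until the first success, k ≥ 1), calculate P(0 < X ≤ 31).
0.910794

We have X ~ Geometric(p=0.075) (number of trials until the first success, k ≥ 1).

To find P(0 < X ≤ 31), we use:
P(0 < X ≤ 31) = P(X ≤ 31) - P(X ≤ 0)
                 = F(31) - F(0)
                 = 0.910794 - 0.000000
                 = 0.910794

So there's approximately a 91.1% chance that X falls in this range.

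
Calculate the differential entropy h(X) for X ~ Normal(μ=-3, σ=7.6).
3.4471 nats

We have X ~ Normal(μ=-3, σ=7.6).

The differential entropy measures the uncertainty or information content of the distribution.

For a Normal distribution with μ=-3, σ=7.6:
h(X) = 3.4471 nats

(In bits, this would be 4.9731 bits.)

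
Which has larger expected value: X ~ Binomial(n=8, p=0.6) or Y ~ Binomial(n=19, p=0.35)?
Y has larger mean (6.6500 > 4.8000)

Compute the expected value for each distribution:

X ~ Binomial(n=8, p=0.6):
E[X] = 4.8000

Y ~ Binomial(n=19, p=0.35):
E[Y] = 6.6500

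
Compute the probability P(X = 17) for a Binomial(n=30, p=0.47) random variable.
0.083092

We have X ~ Binomial(n=30, p=0.47).

For a Binomial distribution, the PMF gives us the probability of each outcome.

Using the PMF formula:
P(X = 17) = 0.083092

Rounded to 4 decimal places: 0.0831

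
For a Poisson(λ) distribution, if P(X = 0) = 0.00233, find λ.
λ = 6.0619

For a Poisson(λ) distribution, the PMF at 0 is:
P(X = 0) = λ^0 e^(-λ) / 0! = e^(-λ)

Given P(X = 0) = 0.00233:
e^(-λ) = 0.00233
-λ = ln(0.00233)
λ = -ln(0.00233) = 6.0619

Verification: e^(-6.0619) = 0.00233 ✓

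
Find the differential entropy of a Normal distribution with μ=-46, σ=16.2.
4.2039 nats

We have X ~ Normal(μ=-46, σ=16.2).

The differential entropy measures the uncertainty or information content of the distribution.

For a Normal distribution with μ=-46, σ=16.2:
h(X) = 4.2039 nats

(In bits, this would be 6.0650 bits.)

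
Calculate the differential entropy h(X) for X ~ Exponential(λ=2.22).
0.2025 nats

We have X ~ Exponential(λ=2.22).

The differential entropy measures the uncertainty or information content of the distribution.

For an Exponential distribution with λ=2.22:
h(X) = 0.2025 nats

(In bits, this would be 0.2921 bits.)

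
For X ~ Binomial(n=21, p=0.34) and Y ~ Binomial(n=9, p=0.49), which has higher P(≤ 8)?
Y has higher probability (P(Y ≤ 8) = 0.9984 > P(X ≤ 8) = 0.7390)

Compute P(≤ 8) for each distribution:

X ~ Binomial(n=21, p=0.34):
P(X ≤ 8) = 0.7390

Y ~ Binomial(n=9, p=0.49):
P(Y ≤ 8) = 0.9984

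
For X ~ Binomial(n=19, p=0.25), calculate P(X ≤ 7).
0.922543

We have X ~ Binomial(n=19, p=0.25).

The CDF gives us P(X ≤ k).

Using the CDF:
P(X ≤ 7) = 0.922543

This means there's approximately a 92.3% chance that X is at most 7.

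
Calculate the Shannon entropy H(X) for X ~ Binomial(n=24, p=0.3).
2.2245 nats

We have X ~ Binomial(n=24, p=0.3).

The Shannon entropy measures the uncertainty or information content of the distribution.

For a Binomial distribution with n=24, p=0.3:
H(X) = 2.2245 nats

(In bits, this would be 3.2093 bits.)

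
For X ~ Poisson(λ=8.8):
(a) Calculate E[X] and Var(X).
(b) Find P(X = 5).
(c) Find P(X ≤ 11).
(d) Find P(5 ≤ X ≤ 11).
(a) E[X] = 8.8000, Var(X) = 8.8000
(b) P(X = 5) = 0.066289
(c) P(X ≤ 11) = 0.821970
(d) P(5 ≤ X ≤ 11) = 0.759873

We have X ~ Poisson(λ=8.8).

(a) Moments:
E[X] = 8.8000
Var(X) = 8.8000
σ = √Var(X) = 2.9665

(b) Point probability using PMF:
P(X = 5) = 0.066289

(c) Cumulative probability using CDF:
P(X ≤ 11) = F(11) = 0.821970

(d) Range probability:
P(5 ≤ X ≤ 11) = P(X ≤ 11) - P(X ≤ 4)
                   = F(11) - F(4)
                   = 0.821970 - 0.062098
                   = 0.759873

This means approximately 76.0% of outcomes fall in the interval [5, 11].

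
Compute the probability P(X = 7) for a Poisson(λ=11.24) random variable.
0.059083

We have X ~ Poisson(λ=11.24).

For a Poisson distribution, the PMF gives us the probability of each outcome.

Using the PMF formula:
P(X = 7) = 0.059083

Rounded to 4 decimal places: 0.0591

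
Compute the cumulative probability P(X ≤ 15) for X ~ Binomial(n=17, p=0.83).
0.811291

We have X ~ Binomial(n=17, p=0.83).

The CDF gives us P(X ≤ k).

Using the CDF:
P(X ≤ 15) = 0.811291

This means there's approximately a 81.1% chance that X is at most 15.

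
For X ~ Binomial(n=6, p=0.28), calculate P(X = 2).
0.316037

We have X ~ Binomial(n=6, p=0.28).

For a Binomial distribution, the PMF gives us the probability of each outcome.

Using the PMF formula:
P(X = 2) = 0.316037

Rounded to 4 decimal places: 0.3160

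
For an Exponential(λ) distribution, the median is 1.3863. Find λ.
λ = 0.5000

For X ~ Exponential(λ), the CDF is F(x) = 1 - e^(-λx).
The median m satisfies F(m) = 0.5:
1 - e^(-λm) = 0.5
e^(-λm) = 0.5
λm = ln(2)
m = ln(2) / λ

Given m = 1.3863:
λ = ln(2) / 1.3863 = 0.693147 / 1.3863 = 0.5000

Verification: ln(2) / 0.5000 = 1.3863 ✓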